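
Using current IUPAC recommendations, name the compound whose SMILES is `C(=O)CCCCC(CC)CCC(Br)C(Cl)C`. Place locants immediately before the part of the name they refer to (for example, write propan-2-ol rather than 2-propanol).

Counting along the main chain through the –CHO group gives 11 carbons: the parent is undecane.
The highest-priority functional group is an aldehyde (terminal –CHO), so the name ends in -al.
Number the chain so that the aldehyde carbon is C-1 by definition.
That gives a bromo group at C-9; a chloro group at C-10; an ethyl group at C-6.
The substituents are ordered alphabetically, ignoring any di-/tri- multipliers.
The name is 9-bromo-10-chloro-6-ethylundecanal.

9-bromo-10-chloro-6-ethylundecanal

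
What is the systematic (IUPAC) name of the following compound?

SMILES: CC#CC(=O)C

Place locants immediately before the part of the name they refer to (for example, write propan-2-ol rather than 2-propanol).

pent-3-yn-2-one

Counting along the main chain through the carbonyl and the multiple bond gives 5 carbons: the parent is pentane.
The principal characteristic group is a ketone (C=O on an internal carbon), named with the suffix -one.
A C≡C triple bond in the chain gives the infix -yne-.
The numbering direction is chosen so that numbering from this end puts the carbonyl group at C-2 rather than C-4.
With this numbering: the carbonyl at C-2; the triple bond between C-3 and C-4.
Assembling the pieces gives pent-3-yn-2-one.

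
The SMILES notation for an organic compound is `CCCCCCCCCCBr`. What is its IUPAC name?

The longest continuous carbon chain has 10 atoms, so the parent hydride is decane.
The numbering direction is chosen so that the substituent locant set {1} is lower than {10} at the first point of difference.
This places a bromo group at C-1.
The name is 1-bromodecane.

1-bromodecane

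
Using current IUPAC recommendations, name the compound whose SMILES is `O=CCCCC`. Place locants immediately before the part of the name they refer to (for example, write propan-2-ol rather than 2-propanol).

pentanal

The longest chain bearing the –CHO group is 5 carbons long (pentane).
The highest-priority functional group is an aldehyde (terminal –CHO), so the name ends in -al.
Choose the numbering such that the aldehyde carbon is C-1 by definition.
Putting it together: pentanal.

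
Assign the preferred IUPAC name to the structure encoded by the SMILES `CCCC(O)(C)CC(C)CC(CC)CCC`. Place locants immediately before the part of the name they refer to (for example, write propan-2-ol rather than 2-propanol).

8-ethyl-4,6-dimethylundecan-4-ol

The longest carbon chain that includes the –OH group has 11 carbons, so the parent hydride is undecane.
An alcohol (–OH) is the principal characteristic group, giving the suffix -ol.
Number the chain so that numbering from this end puts the hydroxyl group at C-4 rather than C-8.
With this numbering: the hydroxyl at C-4; an ethyl group at C-8; methyl groups at C-4 and C-6.
Prefixes are listed alphabetically: ethyl, methyl.
Assembling the pieces gives 8-ethyl-4,6-dimethylundecan-4-ol.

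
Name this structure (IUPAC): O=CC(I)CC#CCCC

The longest carbon chain that includes the –CHO group and the multiple bond has 8 carbons, so the parent hydride is octane.
An aldehyde (terminal –CHO) is the principal characteristic group, giving the suffix -al.
There is one C≡C triple bond, indicated by the ending -yne.
The numbering direction is chosen so that the aldehyde carbon is C-1 by definition.
This places the triple bond between C-4 and C-5; an iodo group at C-2.
Putting it together: 2-iodooct-4-ynal.

2-iodooct-4-ynal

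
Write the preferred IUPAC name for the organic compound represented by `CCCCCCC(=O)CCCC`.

Counting along the main chain through the carbonyl gives 11 carbons: the parent is undecane.
The principal characteristic group is a ketone (C=O on an internal carbon), named with the suffix -one.
Choose the numbering such that numbering from this end puts the carbonyl group at C-5 rather than C-7.
This places the carbonyl at C-5.
Putting it together: undecan-5-one.

undecan-5-one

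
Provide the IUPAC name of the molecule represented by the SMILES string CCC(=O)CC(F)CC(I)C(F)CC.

5,8-difluoro-7-iododecan-3-one

The longest carbon chain that includes the carbonyl has 10 carbons, so the parent hydride is decane.
A ketone (C=O on an internal carbon) is the principal characteristic group, giving the suffix -one.
Number the chain so that numbering from this end puts the carbonyl group at C-3 rather than C-8.
This places the carbonyl at C-3; fluoro groups at C-5 and C-8; an iodo group at C-7.
Prefixes are listed alphabetically: fluoro, iodo.
Assembling the pieces gives 5,8-difluoro-7-iododecan-3-one.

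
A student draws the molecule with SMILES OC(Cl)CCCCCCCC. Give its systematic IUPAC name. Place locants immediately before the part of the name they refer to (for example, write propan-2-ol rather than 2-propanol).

1-chlorononan-1-ol

Counting along the main chain through the –OH group gives 9 carbons: the parent is nonane.
The principal characteristic group is an alcohol (–OH), named with the suffix -ol.
Choose the numbering such that numbering from this end puts the hydroxyl group at C-1 rather than C-9.
This places the hydroxyl at C-1; a chloro group at C-1.
Assembling the pieces gives 1-chlorononan-1-ol.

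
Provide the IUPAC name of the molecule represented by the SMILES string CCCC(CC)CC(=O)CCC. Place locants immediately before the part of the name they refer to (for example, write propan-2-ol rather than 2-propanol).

Counting along the main chain through the carbonyl gives 9 carbons: the parent is nonane.
A ketone (C=O on an internal carbon) is the principal characteristic group, giving the suffix -one.
Number the chain so that numbering from this end puts the carbonyl group at C-4 rather than C-6.
With this numbering: the carbonyl at C-4; an ethyl group at C-6.
Assembling the pieces gives 6-ethylnonan-4-one.

6-ethylnonan-4-one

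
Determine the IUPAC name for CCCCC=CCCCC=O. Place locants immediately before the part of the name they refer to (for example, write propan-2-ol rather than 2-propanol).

Counting along the main chain through the –CHO group and the multiple bond gives 10 carbons: the parent is decane.
An aldehyde (terminal –CHO) is the principal characteristic group, giving the suffix -al.
The chain contains a C=C double bond, so the unsaturation ending is -ene.
The numbering direction is chosen so that the aldehyde carbon is C-1 by definition.
That gives the double bond between C-5 and C-6.
Putting it together: dec-5-enal.

dec-5-enal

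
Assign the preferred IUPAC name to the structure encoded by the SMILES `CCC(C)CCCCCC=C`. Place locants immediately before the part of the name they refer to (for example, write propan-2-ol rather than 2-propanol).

The longest carbon chain that includes the multiple bond has 10 carbons, so the parent hydride is decane.
There is one C=C double bond, indicated by the ending -ene.
Number the chain so that numbering from this end puts the double bond at C-1 rather than C-9.
This places the double bond between C-1 and C-2; a methyl group at C-8.
Assembling the pieces gives 8-methyldec-1-ene.

8-methyldec-1-ene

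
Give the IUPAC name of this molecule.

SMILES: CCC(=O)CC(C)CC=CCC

The longest carbon chain that includes the carbonyl and the multiple bond has 10 carbons, so the parent hydride is decane.
The principal characteristic group is a ketone (C=O on an internal carbon), named with the suffix -one.
A C=C double bond in the chain gives the infix -ene-.
The numbering direction is chosen so that numbering from this end puts the carbonyl group at C-3 rather than C-8.
That gives the carbonyl at C-3; the double bond between C-7 and C-8; a methyl group at C-5.
The name is 5-methyldec-7-en-3-one.

5-methyldec-7-en-3-one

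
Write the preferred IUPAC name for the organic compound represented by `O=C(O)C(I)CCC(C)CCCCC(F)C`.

10-fluoro-2-iodo-5-methylundecanoic acid

The longest chain bearing the –COOH group is 11 carbons long (undecane).
The principal characteristic group is a carboxylic acid (terminal –COOH), named with the suffix -oic acid.
The numbering direction is chosen so that the carboxylic acid carbon is C-1 by definition.
With this numbering: a fluoro group at C-10; an iodo group at C-2; a methyl group at C-5.
Substituent prefixes are cited in alphabetical order (multiplying prefixes like di-/tri- are ignored for ordering).
The name is 10-fluoro-2-iodo-5-methylundecanoic acid.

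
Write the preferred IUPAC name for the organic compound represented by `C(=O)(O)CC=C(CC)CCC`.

The longest chain bearing the –COOH group and the multiple bond is 7 carbons long (heptane).
The highest-priority functional group is a carboxylic acid (terminal –COOH), so the name ends in -oic acid.
There is one C=C double bond, indicated by the ending -ene.
Choose the numbering such that the carboxylic acid carbon is C-1 by definition.
This places the double bond between C-3 and C-4; an ethyl group at C-4.
Putting it together: 4-ethylhept-3-enoic acid.

4-ethylhept-3-enoic acid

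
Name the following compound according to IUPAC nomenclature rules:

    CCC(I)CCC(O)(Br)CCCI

4-bromo-1,7-diiodononan-4-ol

The longest carbon chain that includes the –OH group has 9 carbons, so the parent hydride is nonane.
The principal characteristic group is an alcohol (–OH), named with the suffix -ol.
The numbering direction is chosen so that numbering from this end puts the hydroxyl group at C-4 rather than C-6.
That gives the hydroxyl at C-4; a bromo group at C-4; iodo groups at C-1 and C-7.
Prefixes are listed alphabetically: bromo, iodo.
The name is 4-bromo-1,7-diiodononan-4-ol.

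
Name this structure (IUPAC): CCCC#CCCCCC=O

Counting along the main chain through the –CHO group and the multiple bond gives 10 carbons: the parent is decane.
An aldehyde (terminal –CHO) is the principal characteristic group, giving the suffix -al.
The chain contains a C≡C triple bond, so the unsaturation ending is -yne.
Number the chain so that the aldehyde carbon is C-1 by definition.
With this numbering: the triple bond between C-6 and C-7.
Putting it together: dec-6-ynal.

dec-6-ynal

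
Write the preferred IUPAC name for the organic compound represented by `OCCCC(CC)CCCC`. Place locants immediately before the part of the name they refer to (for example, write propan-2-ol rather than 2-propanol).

4-ethyloctan-1-ol

The longest carbon chain that includes the –OH group has 8 carbons, so the parent hydride is octane.
The principal characteristic group is an alcohol (–OH), named with the suffix -ol.
Number the chain so that numbering from this end puts the hydroxyl group at C-1 rather than C-8.
With this numbering: the hydroxyl at C-1; an ethyl group at C-4.
Putting it together: 4-ethyloctan-1-ol.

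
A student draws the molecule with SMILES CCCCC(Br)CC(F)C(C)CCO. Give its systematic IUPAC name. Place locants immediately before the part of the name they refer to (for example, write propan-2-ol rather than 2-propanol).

6-bromo-4-fluoro-3-methyldecan-1-ol

Counting along the main chain through the –OH group gives 10 carbons: the parent is decane.
An alcohol (–OH) is the principal characteristic group, giving the suffix -ol.
The numbering direction is chosen so that numbering from this end puts the hydroxyl group at C-1 rather than C-10.
That gives the hydroxyl at C-1; a bromo group at C-6; a fluoro group at C-4; a methyl group at C-3.
Prefixes are listed alphabetically: bromo, fluoro, methyl.
Assembling the pieces gives 6-bromo-4-fluoro-3-methyldecan-1-ol.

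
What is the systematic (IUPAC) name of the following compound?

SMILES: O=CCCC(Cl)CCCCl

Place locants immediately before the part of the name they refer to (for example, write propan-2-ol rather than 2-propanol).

Counting along the main chain through the –CHO group gives 7 carbons: the parent is heptane.
An aldehyde (terminal –CHO) is the principal characteristic group, giving the suffix -al.
Choose the numbering such that the aldehyde carbon is C-1 by definition.
That gives chloro groups at C-4 and C-7.
The name is 4,7-dichloroheptanal.

4,7-dichloroheptanal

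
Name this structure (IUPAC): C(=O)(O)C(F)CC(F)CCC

2,4-difluoroheptanoic acid

Counting along the main chain through the –COOH group gives 7 carbons: the parent is heptane.
The principal characteristic group is a carboxylic acid (terminal –COOH), named with the suffix -oic acid.
Choose the numbering such that the carboxylic acid carbon is C-1 by definition.
This places fluoro groups at C-2 and C-4.
Putting it together: 2,4-difluoroheptanoic acid.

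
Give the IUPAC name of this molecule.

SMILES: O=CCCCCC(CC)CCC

The longest carbon chain that includes the –CHO group has 9 carbons, so the parent hydride is nonane.
An aldehyde (terminal –CHO) is the principal characteristic group, giving the suffix -al.
Choose the numbering such that the aldehyde carbon is C-1 by definition.
With this numbering: an ethyl group at C-6.
Assembling the pieces gives 6-ethylnonanal.

6-ethylnonanal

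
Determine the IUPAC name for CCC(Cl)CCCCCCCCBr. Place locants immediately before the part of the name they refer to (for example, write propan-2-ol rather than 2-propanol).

1-bromo-9-chloroundecane

The parent chain contains 11 carbons (undecane).
The numbering direction is chosen so that the substituent locant set {1,9} is lower than {3,11} at the first point of difference.
With this numbering: a bromo group at C-1; a chloro group at C-9.
The substituents are ordered alphabetically, ignoring any di-/tri- multipliers.
Assembling the pieces gives 1-bromo-9-chloroundecane.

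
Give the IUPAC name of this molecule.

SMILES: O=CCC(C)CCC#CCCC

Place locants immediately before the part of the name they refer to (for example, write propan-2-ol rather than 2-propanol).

3-methyldec-6-ynal

The longest chain bearing the –CHO group and the multiple bond is 10 carbons long (decane).
The principal characteristic group is an aldehyde (terminal –CHO), named with the suffix -al.
A C≡C triple bond in the chain gives the infix -yne-.
The numbering direction is chosen so that the aldehyde carbon is C-1 by definition.
That gives the triple bond between C-6 and C-7; a methyl group at C-3.
The name is 3-methyldec-6-ynal.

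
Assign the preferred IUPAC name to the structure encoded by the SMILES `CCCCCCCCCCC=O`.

Counting along the main chain through the –CHO group gives 11 carbons: the parent is undecane.
The principal characteristic group is an aldehyde (terminal –CHO), named with the suffix -al.
The numbering direction is chosen so that the aldehyde carbon is C-1 by definition.
Putting it together: undecanal.

undecanal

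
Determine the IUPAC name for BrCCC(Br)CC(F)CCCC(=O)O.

7,9-dibromo-5-fluorononanoic acid

The longest carbon chain that includes the –COOH group has 9 carbons, so the parent hydride is nonane.
The principal characteristic group is a carboxylic acid (terminal –COOH), named with the suffix -oic acid.
Choose the numbering such that the carboxylic acid carbon is C-1 by definition.
This places bromo groups at C-7 and C-9; a fluoro group at C-5.
Substituent prefixes are cited in alphabetical order (multiplying prefixes like di-/tri- are ignored for ordering).
Assembling the pieces gives 7,9-dibromo-5-fluorononanoic acid.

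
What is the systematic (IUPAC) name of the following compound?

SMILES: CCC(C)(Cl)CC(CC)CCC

3-chloro-5-ethyl-3-methyloctane

The longest continuous carbon chain has 8 atoms, so the parent hydride is octane.
The numbering direction is chosen so that the substituent locant set {3,3,5} is lower than {4,6,6} at the first point of difference.
That gives a chloro group at C-3; an ethyl group at C-5; a methyl group at C-3.
Prefixes are listed alphabetically: chloro, ethyl, methyl.
Putting it together: 3-chloro-5-ethyl-3-methyloctane.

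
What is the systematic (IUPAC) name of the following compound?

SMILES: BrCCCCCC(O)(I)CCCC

The longest chain bearing the –OH group is 10 carbons long (decane).
An alcohol (–OH) is the principal characteristic group, giving the suffix -ol.
The numbering direction is chosen so that numbering from this end puts the hydroxyl group at C-5 rather than C-6.
With this numbering: the hydroxyl at C-5; a bromo group at C-10; an iodo group at C-5.
Substituent prefixes are cited in alphabetical order (multiplying prefixes like di-/tri- are ignored for ordering).
The name is 10-bromo-5-iododecan-5-ol.

10-bromo-5-iododecan-5-ol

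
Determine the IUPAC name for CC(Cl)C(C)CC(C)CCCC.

The longest continuous carbon chain has 9 atoms, so the parent hydride is nonane.
The numbering direction is chosen so that the substituent locant set {2,3,5} is lower than {5,7,8} at the first point of difference.
That gives a chloro group at C-2; methyl groups at C-3 and C-5.
Prefixes are listed alphabetically: chloro, methyl.
Putting it together: 2-chloro-3,5-dimethylnonane.

2-chloro-3,5-dimethylnonane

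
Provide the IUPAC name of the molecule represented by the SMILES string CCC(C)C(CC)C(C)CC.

The parent chain contains 7 carbons (heptane).
The molecule is symmetric, so either numbering direction gives the same locants.
That gives an ethyl group at C-4; methyl groups at C-3 and C-5.
Prefixes are listed alphabetically: ethyl, methyl.
Assembling the pieces gives 4-ethyl-3,5-dimethylheptane.

4-ethyl-3,5-dimethylheptane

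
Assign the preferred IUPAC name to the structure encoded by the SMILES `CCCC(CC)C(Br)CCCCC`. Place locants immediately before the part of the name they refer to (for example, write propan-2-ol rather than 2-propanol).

The longest carbon chain is 10 atoms: the parent is decane.
The numbering direction is chosen so that the substituent locant set {4,5} is lower than {6,7} at the first point of difference.
This places a bromo group at C-5; an ethyl group at C-4.
Substituent prefixes are cited in alphabetical order (multiplying prefixes like di-/tri- are ignored for ordering).
Assembling the pieces gives 5-bromo-4-ethyldecane.

5-bromo-4-ethyldecane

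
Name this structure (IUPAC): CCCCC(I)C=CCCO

Counting along the main chain through the –OH group and the multiple bond gives 9 carbons: the parent is nonane.
The highest-priority functional group is an alcohol (–OH), so the name ends in -ol.
The chain contains a C=C double bond, so the unsaturation ending is -ene.
Number the chain so that numbering from this end puts the hydroxyl group at C-1 rather than C-9.
With this numbering: the hydroxyl at C-1; the double bond between C-3 and C-4; an iodo group at C-5.
Putting it together: 5-iodonon-3-en-1-ol.

5-iodonon-3-en-1-ol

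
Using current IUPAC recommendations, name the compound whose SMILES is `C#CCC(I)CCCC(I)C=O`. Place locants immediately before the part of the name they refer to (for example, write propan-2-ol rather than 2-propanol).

The longest carbon chain that includes the –CHO group and the multiple bond has 9 carbons, so the parent hydride is nonane.
The highest-priority functional group is an aldehyde (terminal –CHO), so the name ends in -al.
A C≡C triple bond in the chain gives the infix -yne-.
Choose the numbering such that the aldehyde carbon is C-1 by definition.
This places the triple bond between C-8 and C-9; iodo groups at C-2 and C-6.
Putting it together: 2,6-diiodonon-8-ynal.

2,6-diiodonon-8-ynal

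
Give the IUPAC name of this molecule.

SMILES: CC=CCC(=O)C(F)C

Counting along the main chain through the carbonyl and the multiple bond gives 7 carbons: the parent is heptane.
The principal characteristic group is a ketone (C=O on an internal carbon), named with the suffix -one.
There is one C=C double bond, indicated by the ending -ene.
The numbering direction is chosen so that numbering from this end puts the carbonyl group at C-3 rather than C-5.
That gives the carbonyl at C-3; the double bond between C-5 and C-6; a fluoro group at C-2.
Assembling the pieces gives 2-fluorohept-5-en-3-one.

2-fluorohept-5-en-3-one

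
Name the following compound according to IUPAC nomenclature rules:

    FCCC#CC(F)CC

Counting along the main chain through the multiple bond gives 7 carbons: the parent is heptane.
The chain contains a C≡C triple bond, so the unsaturation ending is -yne.
Choose the numbering such that numbering from this end puts the triple bond at C-3 rather than C-4.
With this numbering: the triple bond between C-3 and C-4; fluoro groups at C-1 and C-5.
The name is 1,5-difluorohept-3-yne.

1,5-difluorohept-3-yne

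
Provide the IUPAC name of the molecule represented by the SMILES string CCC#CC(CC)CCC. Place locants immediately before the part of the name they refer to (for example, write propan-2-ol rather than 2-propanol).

5-ethyloct-3-yne

Counting along the main chain through the multiple bond gives 8 carbons: the parent is octane.
A C≡C triple bond in the chain gives the infix -yne-.
The numbering direction is chosen so that numbering from this end puts the triple bond at C-3 rather than C-5.
With this numbering: the triple bond between C-3 and C-4; an ethyl group at C-5.
Assembling the pieces gives 5-ethyloct-3-yne.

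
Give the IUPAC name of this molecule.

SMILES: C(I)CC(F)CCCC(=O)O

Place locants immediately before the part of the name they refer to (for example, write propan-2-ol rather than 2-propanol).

5-fluoro-7-iodoheptanoic acid

The longest carbon chain that includes the –COOH group has 7 carbons, so the parent hydride is heptane.
The principal characteristic group is a carboxylic acid (terminal –COOH), named with the suffix -oic acid.
Number the chain so that the carboxylic acid carbon is C-1 by definition.
This places a fluoro group at C-5; an iodo group at C-7.
Prefixes are listed alphabetically: fluoro, iodo.
Assembling the pieces gives 5-fluoro-7-iodoheptanoic acid.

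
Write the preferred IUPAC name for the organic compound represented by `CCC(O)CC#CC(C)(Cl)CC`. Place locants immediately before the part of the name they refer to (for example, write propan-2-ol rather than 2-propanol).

7-chloro-7-methylnon-5-yn-3-ol

Counting along the main chain through the –OH group and the multiple bond gives 9 carbons: the parent is nonane.
The highest-priority functional group is an alcohol (–OH), so the name ends in -ol.
A C≡C triple bond in the chain gives the infix -yne-.
Choose the numbering such that numbering from this end puts the hydroxyl group at C-3 rather than C-7.
That gives the hydroxyl at C-3; the triple bond between C-5 and C-6; a chloro group at C-7; a methyl group at C-7.
Substituent prefixes are cited in alphabetical order (multiplying prefixes like di-/tri- are ignored for ordering).
The name is 7-chloro-7-methylnon-5-yn-3-ol.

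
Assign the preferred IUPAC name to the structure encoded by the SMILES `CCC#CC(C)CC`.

5-methylhept-3-yne

The longest chain bearing the multiple bond is 7 carbons long (heptane).
The chain contains a C≡C triple bond, so the unsaturation ending is -yne.
The numbering direction is chosen so that numbering from this end puts the triple bond at C-3 rather than C-4.
That gives the triple bond between C-3 and C-4; a methyl group at C-5.
Putting it together: 5-methylhept-3-yne.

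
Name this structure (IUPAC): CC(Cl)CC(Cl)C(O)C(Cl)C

The longest carbon chain that includes the –OH group has 7 carbons, so the parent hydride is heptane.
An alcohol (–OH) is the principal characteristic group, giving the suffix -ol.
The numbering direction is chosen so that numbering from this end puts the hydroxyl group at C-3 rather than C-5.
With this numbering: the hydroxyl at C-3; chloro groups at C-2 and C-4 and C-6.
The name is 2,4,6-trichloroheptan-3-ol.

2,4,6-trichloroheptan-3-ol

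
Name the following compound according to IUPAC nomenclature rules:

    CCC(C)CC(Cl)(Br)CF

2-bromo-2-chloro-1-fluoro-4-methylhexane

The longest continuous carbon chain has 6 atoms, so the parent hydride is hexane.
Choose the numbering such that the substituent locant set {1,2,2,4} is lower than {3,5,5,6} at the first point of difference.
That gives a bromo group at C-2; a chloro group at C-2; a fluoro group at C-1; a methyl group at C-4.
Prefixes are listed alphabetically: bromo, chloro, fluoro, methyl.
Assembling the pieces gives 2-bromo-2-chloro-1-fluoro-4-methylhexane.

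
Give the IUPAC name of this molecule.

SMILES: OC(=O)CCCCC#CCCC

Counting along the main chain through the –COOH group and the multiple bond gives 10 carbons: the parent is decane.
The highest-priority functional group is a carboxylic acid (terminal –COOH), so the name ends in -oic acid.
There is one C≡C triple bond, indicated by the ending -yne.
The numbering direction is chosen so that the carboxylic acid carbon is C-1 by definition.
With this numbering: the triple bond between C-6 and C-7.
Assembling the pieces gives dec-6-ynoic acid.

dec-6-ynoic acid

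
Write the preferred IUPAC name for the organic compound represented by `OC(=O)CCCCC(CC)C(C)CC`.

6-ethyl-7-methylnonanoic acid

Counting along the main chain through the –COOH group gives 9 carbons: the parent is nonane.
A carboxylic acid (terminal –COOH) is the principal characteristic group, giving the suffix -oic acid.
Number the chain so that the carboxylic acid carbon is C-1 by definition.
With this numbering: an ethyl group at C-6; a methyl group at C-7.
The substituents are ordered alphabetically, ignoring any di-/tri- multipliers.
The name is 6-ethyl-7-methylnonanoic acid.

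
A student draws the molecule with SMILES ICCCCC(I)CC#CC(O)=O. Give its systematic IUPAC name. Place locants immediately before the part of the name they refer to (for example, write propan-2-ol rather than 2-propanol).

5,9-diiodonon-2-ynoic acid

The longest carbon chain that includes the –COOH group and the multiple bond has 9 carbons, so the parent hydride is nonane.
A carboxylic acid (terminal –COOH) is the principal characteristic group, giving the suffix -oic acid.
There is one C≡C triple bond, indicated by the ending -yne.
The numbering direction is chosen so that the carboxylic acid carbon is C-1 by definition.
This places the triple bond between C-2 and C-3; iodo groups at C-5 and C-9.
Assembling the pieces gives 5,9-diiodonon-2-ynoic acid.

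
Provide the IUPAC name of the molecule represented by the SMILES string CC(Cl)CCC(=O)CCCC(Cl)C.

2,9-dichlorodecan-5-one

The longest chain bearing the carbonyl is 10 carbons long (decane).
The principal characteristic group is a ketone (C=O on an internal carbon), named with the suffix -one.
The numbering direction is chosen so that numbering from this end puts the carbonyl group at C-5 rather than C-6.
That gives the carbonyl at C-5; chloro groups at C-2 and C-9.
The name is 2,9-dichlorodecan-5-one.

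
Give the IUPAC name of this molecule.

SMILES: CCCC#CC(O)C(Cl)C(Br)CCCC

The longest chain bearing the –OH group and the multiple bond is 12 carbons long (dodecane).
The principal characteristic group is an alcohol (–OH), named with the suffix -ol.
A C≡C triple bond in the chain gives the infix -yne-.
Choose the numbering such that numbering from this end puts the hydroxyl group at C-6 rather than C-7.
This places the hydroxyl at C-6; the triple bond between C-4 and C-5; a bromo group at C-8; a chloro group at C-7.
Prefixes are listed alphabetically: bromo, chloro.
Putting it together: 8-bromo-7-chlorododec-4-yn-6-ol.

8-bromo-7-chlorododec-4-yn-6-ol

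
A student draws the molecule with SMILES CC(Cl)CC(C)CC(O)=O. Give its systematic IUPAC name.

5-chloro-3-methylhexanoic acid

Counting along the main chain through the –COOH group gives 6 carbons: the parent is hexane.
The highest-priority functional group is a carboxylic acid (terminal –COOH), so the name ends in -oic acid.
Choose the numbering such that the carboxylic acid carbon is C-1 by definition.
With this numbering: a chloro group at C-5; a methyl group at C-3.
The substituents are ordered alphabetically, ignoring any di-/tri- multipliers.
The name is 5-chloro-3-methylhexanoic acid.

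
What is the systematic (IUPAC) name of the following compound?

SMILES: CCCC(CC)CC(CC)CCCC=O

5,7-diethyldecanal

Counting along the main chain through the –CHO group gives 10 carbons: the parent is decane.
The principal characteristic group is an aldehyde (terminal –CHO), named with the suffix -al.
Choose the numbering such that the aldehyde carbon is C-1 by definition.
This places ethyl groups at C-5 and C-7.
The name is 5,7-diethyldecanal.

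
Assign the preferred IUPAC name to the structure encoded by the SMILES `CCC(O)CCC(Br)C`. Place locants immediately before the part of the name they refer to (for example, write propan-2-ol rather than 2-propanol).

6-bromoheptan-3-ol

The longest carbon chain that includes the –OH group has 7 carbons, so the parent hydride is heptane.
An alcohol (–OH) is the principal characteristic group, giving the suffix -ol.
The numbering direction is chosen so that numbering from this end puts the hydroxyl group at C-3 rather than C-5.
This places the hydroxyl at C-3; a bromo group at C-6.
Putting it together: 6-bromoheptan-3-ol.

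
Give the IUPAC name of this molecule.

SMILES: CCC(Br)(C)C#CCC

Counting along the main chain through the multiple bond gives 7 carbons: the parent is heptane.
A C≡C triple bond in the chain gives the infix -yne-.
The numbering direction is chosen so that numbering from this end puts the triple bond at C-3 rather than C-4.
This places the triple bond between C-3 and C-4; a bromo group at C-5; a methyl group at C-5.
The substituents are ordered alphabetically, ignoring any di-/tri- multipliers.
The name is 5-bromo-5-methylhept-3-yne.

5-bromo-5-methylhept-3-yne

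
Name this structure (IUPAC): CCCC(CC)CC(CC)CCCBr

The longest continuous carbon chain has 9 atoms, so the parent hydride is nonane.
Number the chain so that the substituent locant set {1,4,6} is lower than {4,6,9} at the first point of difference.
That gives a bromo group at C-1; ethyl groups at C-4 and C-6.
Substituent prefixes are cited in alphabetical order (multiplying prefixes like di-/tri- are ignored for ordering).
The name is 1-bromo-4,6-diethylnonane.

1-bromo-4,6-diethylnonane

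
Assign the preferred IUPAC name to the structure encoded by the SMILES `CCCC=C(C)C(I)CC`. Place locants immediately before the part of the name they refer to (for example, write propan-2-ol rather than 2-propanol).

3-iodo-4-methyloct-4-ene

Counting along the main chain through the multiple bond gives 8 carbons: the parent is octane.
There is one C=C double bond, indicated by the ending -ene.
Choose the numbering such that the substituent locant set {3,4} is lower than {5,6} at the first point of difference.
This places the double bond between C-4 and C-5; an iodo group at C-3; a methyl group at C-4.
Substituent prefixes are cited in alphabetical order (multiplying prefixes like di-/tri- are ignored for ordering).
Assembling the pieces gives 3-iodo-4-methyloct-4-ene.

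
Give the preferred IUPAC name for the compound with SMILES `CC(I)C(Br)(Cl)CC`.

The longest continuous carbon chain has 5 atoms, so the parent hydride is pentane.
Choose the numbering such that the substituent locant set {2,3,3} is lower than {3,3,4} at the first point of difference.
With this numbering: a bromo group at C-3; a chloro group at C-3; an iodo group at C-2.
Prefixes are listed alphabetically: bromo, chloro, iodo.
The name is 3-bromo-3-chloro-2-iodopentane.

3-bromo-3-chloro-2-iodopentane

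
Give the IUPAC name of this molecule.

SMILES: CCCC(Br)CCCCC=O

6-bromononanal

The longest carbon chain that includes the –CHO group has 9 carbons, so the parent hydride is nonane.
The highest-priority functional group is an aldehyde (terminal –CHO), so the name ends in -al.
Number the chain so that the aldehyde carbon is C-1 by definition.
With this numbering: a bromo group at C-6.
The name is 6-bromononanal.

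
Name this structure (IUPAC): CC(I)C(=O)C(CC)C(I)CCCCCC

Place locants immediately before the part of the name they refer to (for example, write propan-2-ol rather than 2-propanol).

4-ethyl-2,5-diiodoundecan-3-one

The longest chain bearing the carbonyl is 11 carbons long (undecane).
The highest-priority functional group is a ketone (C=O on an internal carbon), so the name ends in -one.
Number the chain so that numbering from this end puts the carbonyl group at C-3 rather than C-9.
That gives the carbonyl at C-3; an ethyl group at C-4; iodo groups at C-2 and C-5.
The substituents are ordered alphabetically, ignoring any di-/tri- multipliers.
The name is 4-ethyl-2,5-diiodoundecan-3-one.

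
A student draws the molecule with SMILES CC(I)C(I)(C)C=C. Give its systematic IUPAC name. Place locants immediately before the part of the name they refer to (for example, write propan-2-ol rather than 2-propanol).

Counting along the main chain through the multiple bond gives 5 carbons: the parent is pentane.
The chain contains a C=C double bond, so the unsaturation ending is -ene.
Choose the numbering such that numbering from this end puts the double bond at C-1 rather than C-4.
This places the double bond between C-1 and C-2; iodo groups at C-3 and C-4; a methyl group at C-3.
Substituent prefixes are cited in alphabetical order (multiplying prefixes like di-/tri- are ignored for ordering).
Putting it together: 3,4-diiodo-3-methylpent-1-ene.

3,4-diiodo-3-methylpent-1-ene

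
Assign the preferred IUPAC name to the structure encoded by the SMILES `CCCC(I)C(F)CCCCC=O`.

The longest chain bearing the –CHO group is 10 carbons long (decane).
An aldehyde (terminal –CHO) is the principal characteristic group, giving the suffix -al.
The numbering direction is chosen so that the aldehyde carbon is C-1 by definition.
That gives a fluoro group at C-6; an iodo group at C-7.
Substituent prefixes are cited in alphabetical order (multiplying prefixes like di-/tri- are ignored for ordering).
The name is 6-fluoro-7-iododecanal.

6-fluoro-7-iododecanal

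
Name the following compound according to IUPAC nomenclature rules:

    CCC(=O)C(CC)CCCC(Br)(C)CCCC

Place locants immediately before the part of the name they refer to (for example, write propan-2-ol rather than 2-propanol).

The longest chain bearing the carbonyl is 12 carbons long (dodecane).
A ketone (C=O on an internal carbon) is the principal characteristic group, giving the suffix -one.
The numbering direction is chosen so that numbering from this end puts the carbonyl group at C-3 rather than C-10.
That gives the carbonyl at C-3; a bromo group at C-8; an ethyl group at C-4; a methyl group at C-8.
Substituent prefixes are cited in alphabetical order (multiplying prefixes like di-/tri- are ignored for ordering).
Assembling the pieces gives 8-bromo-4-ethyl-8-methyldodecan-3-one.

8-bromo-4-ethyl-8-methyldodecan-3-one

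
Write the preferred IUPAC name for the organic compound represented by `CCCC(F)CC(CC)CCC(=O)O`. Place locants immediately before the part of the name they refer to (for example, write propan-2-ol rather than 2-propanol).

The longest carbon chain that includes the –COOH group has 9 carbons, so the parent hydride is nonane.
The principal characteristic group is a carboxylic acid (terminal –COOH), named with the suffix -oic acid.
The numbering direction is chosen so that the carboxylic acid carbon is C-1 by definition.
That gives an ethyl group at C-4; a fluoro group at C-6.
Substituent prefixes are cited in alphabetical order (multiplying prefixes like di-/tri- are ignored for ordering).
The name is 4-ethyl-6-fluorononanoic acid.

4-ethyl-6-fluorononanoic acid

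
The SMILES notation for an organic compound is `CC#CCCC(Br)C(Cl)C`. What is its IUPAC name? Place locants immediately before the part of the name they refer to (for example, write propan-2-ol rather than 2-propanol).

6-bromo-7-chlorooct-2-yne

The longest carbon chain that includes the multiple bond has 8 carbons, so the parent hydride is octane.
There is one C≡C triple bond, indicated by the ending -yne.
Choose the numbering such that numbering from this end puts the triple bond at C-2 rather than C-6.
With this numbering: the triple bond between C-2 and C-3; a bromo group at C-6; a chloro group at C-7.
The substituents are ordered alphabetically, ignoring any di-/tri- multipliers.
Assembling the pieces gives 6-bromo-7-chlorooct-2-yne.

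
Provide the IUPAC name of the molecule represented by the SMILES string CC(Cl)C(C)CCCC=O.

The longest carbon chain that includes the –CHO group has 7 carbons, so the parent hydride is heptane.
The principal characteristic group is an aldehyde (terminal –CHO), named with the suffix -al.
Number the chain so that the aldehyde carbon is C-1 by definition.
This places a chloro group at C-6; a methyl group at C-5.
Substituent prefixes are cited in alphabetical order (multiplying prefixes like di-/tri- are ignored for ordering).
Assembling the pieces gives 6-chloro-5-methylheptanal.

6-chloro-5-methylheptanal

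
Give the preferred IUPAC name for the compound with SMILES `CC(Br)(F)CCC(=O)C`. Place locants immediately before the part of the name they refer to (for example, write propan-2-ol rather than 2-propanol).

The longest chain bearing the carbonyl is 6 carbons long (hexane).
The highest-priority functional group is a ketone (C=O on an internal carbon), so the name ends in -one.
Number the chain so that numbering from this end puts the carbonyl group at C-2 rather than C-5.
This places the carbonyl at C-2; a bromo group at C-5; a fluoro group at C-5.
The substituents are ordered alphabetically, ignoring any di-/tri- multipliers.
Assembling the pieces gives 5-bromo-5-fluorohexan-2-one.

5-bromo-5-fluorohexan-2-one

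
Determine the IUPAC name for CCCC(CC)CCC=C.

The longest chain bearing the multiple bond is 8 carbons long (octane).
A C=C double bond in the chain gives the infix -ene-.
Number the chain so that numbering from this end puts the double bond at C-1 rather than C-7.
This places the double bond between C-1 and C-2; an ethyl group at C-5.
Putting it together: 5-ethyloct-1-ene.

5-ethyloct-1-ene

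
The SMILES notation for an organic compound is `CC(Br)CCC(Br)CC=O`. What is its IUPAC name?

The longest carbon chain that includes the –CHO group has 7 carbons, so the parent hydride is heptane.
An aldehyde (terminal –CHO) is the principal characteristic group, giving the suffix -al.
Number the chain so that the aldehyde carbon is C-1 by definition.
That gives bromo groups at C-3 and C-6.
The name is 3,6-dibromoheptanal.

3,6-dibromoheptanal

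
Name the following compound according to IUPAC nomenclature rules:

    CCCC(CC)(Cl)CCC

4-chloro-4-ethylheptane

The longest continuous carbon chain has 7 atoms, so the parent hydride is heptane.
The molecule is symmetric, so either numbering direction gives the same locants.
With this numbering: a chloro group at C-4; an ethyl group at C-4.
Substituent prefixes are cited in alphabetical order (multiplying prefixes like di-/tri- are ignored for ordering).
Putting it together: 4-chloro-4-ethylheptane.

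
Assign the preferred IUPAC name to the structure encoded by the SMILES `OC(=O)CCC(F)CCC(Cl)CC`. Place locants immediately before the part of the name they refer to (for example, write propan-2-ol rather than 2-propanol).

Counting along the main chain through the –COOH group gives 9 carbons: the parent is nonane.
The highest-priority functional group is a carboxylic acid (terminal –COOH), so the name ends in -oic acid.
The numbering direction is chosen so that the carboxylic acid carbon is C-1 by definition.
With this numbering: a chloro group at C-7; a fluoro group at C-4.
Prefixes are listed alphabetically: chloro, fluoro.
Putting it together: 7-chloro-4-fluorononanoic acid.

7-chloro-4-fluorononanoic acid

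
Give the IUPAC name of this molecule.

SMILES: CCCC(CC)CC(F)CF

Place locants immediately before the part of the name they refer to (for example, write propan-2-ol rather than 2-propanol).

The longest carbon chain is 7 atoms: the parent is heptane.
Number the chain so that the substituent locant set {1,2,4} is lower than {4,6,7} at the first point of difference.
With this numbering: an ethyl group at C-4; fluoro groups at C-1 and C-2.
The substituents are ordered alphabetically, ignoring any di-/tri- multipliers.
Putting it together: 4-ethyl-1,2-difluoroheptane.

4-ethyl-1,2-difluoroheptane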